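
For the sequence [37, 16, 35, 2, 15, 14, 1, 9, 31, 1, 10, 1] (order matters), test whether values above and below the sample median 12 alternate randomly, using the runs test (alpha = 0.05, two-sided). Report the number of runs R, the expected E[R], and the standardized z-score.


Step 1: Compute median = 12; label A = above, B = below.
Labels in order: AAABAABBABBB  (n_A = 6, n_B = 6)
Step 2: Count runs R = 6.
Step 3: Under H0 (random ordering), E[R] = 2*n_A*n_B/(n_A+n_B) + 1 = 2*6*6/12 + 1 = 7.0000.
        Var[R] = 2*n_A*n_B*(2*n_A*n_B - n_A - n_B) / ((n_A+n_B)^2 * (n_A+n_B-1)) = 4320/1584 = 2.7273.
        SD[R] = 1.6514.
Step 4: Continuity-corrected z = (R + 0.5 - E[R]) / SD[R] = (6 + 0.5 - 7.0000) / 1.6514 = -0.3028.
Step 5: Two-sided p-value via normal approximation = 2*(1 - Phi(|z|)) = 0.762069.
Step 6: alpha = 0.05. fail to reject H0.

R = 6, z = -0.3028, p = 0.762069, fail to reject H0.


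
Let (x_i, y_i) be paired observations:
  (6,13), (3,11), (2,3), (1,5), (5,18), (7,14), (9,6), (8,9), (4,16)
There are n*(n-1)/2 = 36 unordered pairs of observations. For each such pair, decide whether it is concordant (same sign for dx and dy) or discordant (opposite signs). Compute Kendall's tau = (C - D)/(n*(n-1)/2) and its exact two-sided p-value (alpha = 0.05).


Step 1: Enumerate the 36 unordered pairs (i,j) with i<j and classify each by sign(x_j-x_i) * sign(y_j-y_i).
  (1,2):dx=-3,dy=-2->C; (1,3):dx=-4,dy=-10->C; (1,4):dx=-5,dy=-8->C; (1,5):dx=-1,dy=+5->D
  (1,6):dx=+1,dy=+1->C; (1,7):dx=+3,dy=-7->D; (1,8):dx=+2,dy=-4->D; (1,9):dx=-2,dy=+3->D
  (2,3):dx=-1,dy=-8->C; (2,4):dx=-2,dy=-6->C; (2,5):dx=+2,dy=+7->C; (2,6):dx=+4,dy=+3->C
  (2,7):dx=+6,dy=-5->D; (2,8):dx=+5,dy=-2->D; (2,9):dx=+1,dy=+5->C; (3,4):dx=-1,dy=+2->D
  (3,5):dx=+3,dy=+15->C; (3,6):dx=+5,dy=+11->C; (3,7):dx=+7,dy=+3->C; (3,8):dx=+6,dy=+6->C
  (3,9):dx=+2,dy=+13->C; (4,5):dx=+4,dy=+13->C; (4,6):dx=+6,dy=+9->C; (4,7):dx=+8,dy=+1->C
  (4,8):dx=+7,dy=+4->C; (4,9):dx=+3,dy=+11->C; (5,6):dx=+2,dy=-4->D; (5,7):dx=+4,dy=-12->D
  (5,8):dx=+3,dy=-9->D; (5,9):dx=-1,dy=-2->C; (6,7):dx=+2,dy=-8->D; (6,8):dx=+1,dy=-5->D
  (6,9):dx=-3,dy=+2->D; (7,8):dx=-1,dy=+3->D; (7,9):dx=-5,dy=+10->D; (8,9):dx=-4,dy=+7->D
Step 2: C = 20, D = 16, total pairs = 36.
Step 3: tau = (C - D)/(n(n-1)/2) = (20 - 16)/36 = 0.111111.
Step 4: Exact two-sided p-value (enumerate n! = 362880 permutations of y under H0): p = 0.761414.
Step 5: alpha = 0.05. fail to reject H0.

tau_b = 0.1111 (C=20, D=16), p = 0.761414, fail to reject H0.


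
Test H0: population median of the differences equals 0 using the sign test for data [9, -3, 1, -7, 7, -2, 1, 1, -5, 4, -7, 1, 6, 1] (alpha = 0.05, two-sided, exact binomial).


Step 1: Discard zero differences. Original n = 14; n_eff = number of nonzero differences = 14.
Nonzero differences (with sign): +9, -3, +1, -7, +7, -2, +1, +1, -5, +4, -7, +1, +6, +1
Step 2: Count signs: positive = 9, negative = 5.
Step 3: Under H0: P(positive) = 0.5, so the number of positives S ~ Bin(14, 0.5).
Step 4: Two-sided exact p-value = sum of Bin(14,0.5) probabilities at or below the observed probability = 0.423950.
Step 5: alpha = 0.05. fail to reject H0.

n_eff = 14, pos = 9, neg = 5, p = 0.423950, fail to reject H0.


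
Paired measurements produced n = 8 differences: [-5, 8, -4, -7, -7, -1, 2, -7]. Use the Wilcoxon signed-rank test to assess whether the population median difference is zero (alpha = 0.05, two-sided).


Step 1: Drop any zero differences (none here) and take |d_i|.
|d| = [5, 8, 4, 7, 7, 1, 2, 7]
Step 2: Midrank |d_i| (ties get averaged ranks).
ranks: |5|->4, |8|->8, |4|->3, |7|->6, |7|->6, |1|->1, |2|->2, |7|->6
Step 3: Attach original signs; sum ranks with positive sign and with negative sign.
W+ = 8 + 2 = 10
W- = 4 + 3 + 6 + 6 + 1 + 6 = 26
(Check: W+ + W- = 36 should equal n(n+1)/2 = 36.)
Step 4: Test statistic W = min(W+, W-) = 10.
Step 5: Ties in |d|, so use the tie-corrected normal approximation.
        E[W] = n(n+1)/4 = 8*9/4 = 18.
        Tie groups: |d|=7 (t=3); sum(t^3 - t) = 24.
        Var[W] = n(n+1)(2n+1)/24 - sum(t^3-t)/48 = 1224/24 - 24/48 = 50.5.
        z = (W - E[W]) / sqrt(Var[W]) = (10 - 18) / 7.1063 = -1.1258.
        Two-sided p = 2*Phi(z) = 0.260269.
Step 6: alpha = 0.05. fail to reject H0.

W+ = 10, W- = 26, W = min = 10, p = 0.260269, fail to reject H0.


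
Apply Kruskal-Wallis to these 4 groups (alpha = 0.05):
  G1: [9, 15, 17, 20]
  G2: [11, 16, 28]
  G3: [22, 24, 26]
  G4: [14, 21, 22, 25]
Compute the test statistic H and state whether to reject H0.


Step 1: Combine all N = 14 observations and assign midranks.
sorted (value, group, rank): (9,G1,1), (11,G2,2), (14,G4,3), (15,G1,4), (16,G2,5), (17,G1,6), (20,G1,7), (21,G4,8), (22,G3,9.5), (22,G4,9.5), (24,G3,11), (25,G4,12), (26,G3,13), (28,G2,14)
Step 2: Sum ranks within each group.
R_1 = 18 (n_1 = 4)
R_2 = 21 (n_2 = 3)
R_3 = 33.5 (n_3 = 3)
R_4 = 32.5 (n_4 = 4)
Step 3: H = 12/(N(N+1)) * sum(R_i^2/n_i) - 3(N+1)
     = 12/(14*15) * (18^2/4 + 21^2/3 + 33.5^2/3 + 32.5^2/4) - 3*15
     = 0.057143 * 866.146 - 45
     = 4.494048.
Step 4: Ties present; correction factor C = 1 - 6/(14^3 - 14) = 0.997802. Corrected H = 4.494048 / 0.997802 = 4.503946.
Step 5: Under H0, H ~ chi^2(3); p-value = 0.211939.
Step 6: alpha = 0.05. fail to reject H0.

H = 4.5039, df = 3, p = 0.211939, fail to reject H0.


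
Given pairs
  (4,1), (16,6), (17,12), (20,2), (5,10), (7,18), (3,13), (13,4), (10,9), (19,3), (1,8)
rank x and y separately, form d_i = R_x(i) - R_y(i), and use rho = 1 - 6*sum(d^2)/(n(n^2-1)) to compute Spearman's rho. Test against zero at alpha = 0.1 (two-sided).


Step 1: Rank x and y separately (midranks; no ties here).
rank(x): 4->3, 16->8, 17->9, 20->11, 5->4, 7->5, 3->2, 13->7, 10->6, 19->10, 1->1
rank(y): 1->1, 6->5, 12->9, 2->2, 10->8, 18->11, 13->10, 4->4, 9->7, 3->3, 8->6
Step 2: d_i = R_x(i) - R_y(i); compute d_i^2.
  (3-1)^2=4, (8-5)^2=9, (9-9)^2=0, (11-2)^2=81, (4-8)^2=16, (5-11)^2=36, (2-10)^2=64, (7-4)^2=9, (6-7)^2=1, (10-3)^2=49, (1-6)^2=25
sum(d^2) = 294.
Step 3: rho = 1 - 6*294 / (11*(11^2 - 1)) = 1 - 1764/1320 = -0.336364.
Step 4: Under H0, t = rho * sqrt((n-2)/(1-rho^2)) = -1.0715 ~ t(9).
Step 5: Two-sided p-value from the t-distribution with 9 df = 0.311824.
Step 6: alpha = 0.1. fail to reject H0.

rho = -0.3364, p = 0.311824, fail to reject H0 at alpha = 0.1.


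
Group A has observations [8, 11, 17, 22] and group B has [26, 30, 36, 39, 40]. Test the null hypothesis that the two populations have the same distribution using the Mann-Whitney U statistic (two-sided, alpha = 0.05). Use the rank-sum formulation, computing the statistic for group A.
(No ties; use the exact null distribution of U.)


Step 1: Combine and sort all 9 observations; assign midranks.
sorted (value, group): (8,X), (11,X), (17,X), (22,X), (26,Y), (30,Y), (36,Y), (39,Y), (40,Y)
ranks: 8->1, 11->2, 17->3, 22->4, 26->5, 30->6, 36->7, 39->8, 40->9
Step 2: Rank sum for X: R1 = 1 + 2 + 3 + 4 = 10.
Step 3: U_X = R1 - n1(n1+1)/2 = 10 - 4*5/2 = 10 - 10 = 0.
       U_Y = n1*n2 - U_X = 20 - 0 = 20.
Step 4: No ties, so the exact null distribution of U (based on enumerating the C(9,4) = 126 equally likely rank assignments) gives the two-sided p-value.
Step 5: p-value = 0.015873; compare to alpha = 0.05. reject H0.

U_X = 0, p = 0.015873, reject H0 at alpha = 0.05.


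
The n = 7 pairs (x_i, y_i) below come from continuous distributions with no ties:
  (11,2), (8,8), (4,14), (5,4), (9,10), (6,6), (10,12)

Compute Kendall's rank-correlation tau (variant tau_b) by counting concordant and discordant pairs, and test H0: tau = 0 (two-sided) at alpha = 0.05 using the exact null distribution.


Step 1: Enumerate the 21 unordered pairs (i,j) with i<j and classify each by sign(x_j-x_i) * sign(y_j-y_i).
  (1,2):dx=-3,dy=+6->D; (1,3):dx=-7,dy=+12->D; (1,4):dx=-6,dy=+2->D; (1,5):dx=-2,dy=+8->D
  (1,6):dx=-5,dy=+4->D; (1,7):dx=-1,dy=+10->D; (2,3):dx=-4,dy=+6->D; (2,4):dx=-3,dy=-4->C
  (2,5):dx=+1,dy=+2->C; (2,6):dx=-2,dy=-2->C; (2,7):dx=+2,dy=+4->C; (3,4):dx=+1,dy=-10->D
  (3,5):dx=+5,dy=-4->D; (3,6):dx=+2,dy=-8->D; (3,7):dx=+6,dy=-2->D; (4,5):dx=+4,dy=+6->C
  (4,6):dx=+1,dy=+2->C; (4,7):dx=+5,dy=+8->C; (5,6):dx=-3,dy=-4->C; (5,7):dx=+1,dy=+2->C
  (6,7):dx=+4,dy=+6->C
Step 2: C = 10, D = 11, total pairs = 21.
Step 3: tau = (C - D)/(n(n-1)/2) = (10 - 11)/21 = -0.047619.
Step 4: Exact two-sided p-value (enumerate n! = 5040 permutations of y under H0): p = 1.000000.
Step 5: alpha = 0.05. fail to reject H0.

tau_b = -0.0476 (C=10, D=11), p = 1.000000, fail to reject H0.


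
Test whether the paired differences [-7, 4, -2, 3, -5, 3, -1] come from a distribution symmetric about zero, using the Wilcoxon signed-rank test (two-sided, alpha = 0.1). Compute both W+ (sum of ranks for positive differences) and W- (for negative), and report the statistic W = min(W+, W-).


Step 1: Drop any zero differences (none here) and take |d_i|.
|d| = [7, 4, 2, 3, 5, 3, 1]
Step 2: Midrank |d_i| (ties get averaged ranks).
ranks: |7|->7, |4|->5, |2|->2, |3|->3.5, |5|->6, |3|->3.5, |1|->1
Step 3: Attach original signs; sum ranks with positive sign and with negative sign.
W+ = 5 + 3.5 + 3.5 = 12
W- = 7 + 2 + 6 + 1 = 16
(Check: W+ + W- = 28 should equal n(n+1)/2 = 28.)
Step 4: Test statistic W = min(W+, W-) = 12.
Step 5: Ties in |d|, so use the tie-corrected normal approximation.
        E[W] = n(n+1)/4 = 7*8/4 = 14.
        Tie groups: |d|=3 (t=2); sum(t^3 - t) = 6.
        Var[W] = n(n+1)(2n+1)/24 - sum(t^3-t)/48 = 840/24 - 6/48 = 34.875.
        z = (W - E[W]) / sqrt(Var[W]) = (12 - 14) / 5.9055 = -0.3387.
        Two-sided p = 2*Phi(z) = 0.734861.
Step 6: alpha = 0.1. fail to reject H0.

W+ = 12, W- = 16, W = min = 12, p = 0.734861, fail to reject H0.


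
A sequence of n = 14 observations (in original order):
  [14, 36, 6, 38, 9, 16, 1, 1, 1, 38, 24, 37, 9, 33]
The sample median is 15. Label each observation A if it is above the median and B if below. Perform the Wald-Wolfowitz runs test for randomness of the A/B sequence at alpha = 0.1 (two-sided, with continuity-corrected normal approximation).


Step 1: Compute median = 15; label A = above, B = below.
Labels in order: BABABABBBAAABA  (n_A = 7, n_B = 7)
Step 2: Count runs R = 10.
Step 3: Under H0 (random ordering), E[R] = 2*n_A*n_B/(n_A+n_B) + 1 = 2*7*7/14 + 1 = 8.0000.
        Var[R] = 2*n_A*n_B*(2*n_A*n_B - n_A - n_B) / ((n_A+n_B)^2 * (n_A+n_B-1)) = 8232/2548 = 3.2308.
        SD[R] = 1.7974.
Step 4: Continuity-corrected z = (R - 0.5 - E[R]) / SD[R] = (10 - 0.5 - 8.0000) / 1.7974 = 0.8345.
Step 5: Two-sided p-value via normal approximation = 2*(1 - Phi(|z|)) = 0.403986.
Step 6: alpha = 0.1. fail to reject H0.

R = 10, z = 0.8345, p = 0.403986, fail to reject H0.


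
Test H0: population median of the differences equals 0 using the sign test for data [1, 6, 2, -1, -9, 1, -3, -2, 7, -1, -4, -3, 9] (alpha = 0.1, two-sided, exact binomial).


Step 1: Discard zero differences. Original n = 13; n_eff = number of nonzero differences = 13.
Nonzero differences (with sign): +1, +6, +2, -1, -9, +1, -3, -2, +7, -1, -4, -3, +9
Step 2: Count signs: positive = 6, negative = 7.
Step 3: Under H0: P(positive) = 0.5, so the number of positives S ~ Bin(13, 0.5).
Step 4: Two-sided exact p-value = sum of Bin(13,0.5) probabilities at or below the observed probability = 1.000000.
Step 5: alpha = 0.1. fail to reject H0.

n_eff = 13, pos = 6, neg = 7, p = 1.000000, fail to reject H0.


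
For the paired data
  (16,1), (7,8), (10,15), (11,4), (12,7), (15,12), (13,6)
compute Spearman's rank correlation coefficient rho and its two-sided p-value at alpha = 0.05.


Step 1: Rank x and y separately (midranks; no ties here).
rank(x): 16->7, 7->1, 10->2, 11->3, 12->4, 15->6, 13->5
rank(y): 1->1, 8->5, 15->7, 4->2, 7->4, 12->6, 6->3
Step 2: d_i = R_x(i) - R_y(i); compute d_i^2.
  (7-1)^2=36, (1-5)^2=16, (2-7)^2=25, (3-2)^2=1, (4-4)^2=0, (6-6)^2=0, (5-3)^2=4
sum(d^2) = 82.
Step 3: rho = 1 - 6*82 / (7*(7^2 - 1)) = 1 - 492/336 = -0.464286.
Step 4: Under H0, t = rho * sqrt((n-2)/(1-rho^2)) = -1.1722 ~ t(5).
Step 5: Two-sided p-value from the t-distribution with 5 df = 0.293934.
Step 6: alpha = 0.05. fail to reject H0.

rho = -0.4643, p = 0.293934, fail to reject H0 at alpha = 0.05.


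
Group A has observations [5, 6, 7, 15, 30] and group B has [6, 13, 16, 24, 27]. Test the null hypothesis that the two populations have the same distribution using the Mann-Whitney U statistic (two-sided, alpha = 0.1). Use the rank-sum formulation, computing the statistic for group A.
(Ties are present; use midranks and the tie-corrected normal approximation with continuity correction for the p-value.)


Step 1: Combine and sort all 10 observations; assign midranks.
sorted (value, group): (5,X), (6,X), (6,Y), (7,X), (13,Y), (15,X), (16,Y), (24,Y), (27,Y), (30,X)
ranks: 5->1, 6->2.5, 6->2.5, 7->4, 13->5, 15->6, 16->7, 24->8, 27->9, 30->10
Step 2: Rank sum for X: R1 = 1 + 2.5 + 4 + 6 + 10 = 23.5.
Step 3: U_X = R1 - n1(n1+1)/2 = 23.5 - 5*6/2 = 23.5 - 15 = 8.5.
       U_Y = n1*n2 - U_X = 25 - 8.5 = 16.5.
Step 4: Ties are present, so use the tie-corrected normal approximation (with continuity correction) for the p-value.
Step 5: p-value = 0.463344; compare to alpha = 0.1. fail to reject H0.

U_X = 8.5, p = 0.463344, fail to reject H0 at alpha = 0.1.


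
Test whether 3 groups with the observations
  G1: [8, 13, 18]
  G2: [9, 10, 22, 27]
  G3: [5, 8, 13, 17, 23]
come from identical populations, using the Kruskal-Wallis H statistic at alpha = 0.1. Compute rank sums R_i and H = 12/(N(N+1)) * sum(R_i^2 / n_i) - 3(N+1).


Step 1: Combine all N = 12 observations and assign midranks.
sorted (value, group, rank): (5,G3,1), (8,G1,2.5), (8,G3,2.5), (9,G2,4), (10,G2,5), (13,G1,6.5), (13,G3,6.5), (17,G3,8), (18,G1,9), (22,G2,10), (23,G3,11), (27,G2,12)
Step 2: Sum ranks within each group.
R_1 = 18 (n_1 = 3)
R_2 = 31 (n_2 = 4)
R_3 = 29 (n_3 = 5)
Step 3: H = 12/(N(N+1)) * sum(R_i^2/n_i) - 3(N+1)
     = 12/(12*13) * (18^2/3 + 31^2/4 + 29^2/5) - 3*13
     = 0.076923 * 516.45 - 39
     = 0.726923.
Step 4: Ties present; correction factor C = 1 - 12/(12^3 - 12) = 0.993007. Corrected H = 0.726923 / 0.993007 = 0.732042.
Step 5: Under H0, H ~ chi^2(2); p-value = 0.693488.
Step 6: alpha = 0.1. fail to reject H0.

H = 0.7320, df = 2, p = 0.693488, fail to reject H0.


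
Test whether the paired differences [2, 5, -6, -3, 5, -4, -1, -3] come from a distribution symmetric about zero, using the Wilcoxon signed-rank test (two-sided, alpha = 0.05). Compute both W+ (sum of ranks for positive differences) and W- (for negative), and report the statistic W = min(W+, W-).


Step 1: Drop any zero differences (none here) and take |d_i|.
|d| = [2, 5, 6, 3, 5, 4, 1, 3]
Step 2: Midrank |d_i| (ties get averaged ranks).
ranks: |2|->2, |5|->6.5, |6|->8, |3|->3.5, |5|->6.5, |4|->5, |1|->1, |3|->3.5
Step 3: Attach original signs; sum ranks with positive sign and with negative sign.
W+ = 2 + 6.5 + 6.5 = 15
W- = 8 + 3.5 + 5 + 1 + 3.5 = 21
(Check: W+ + W- = 36 should equal n(n+1)/2 = 36.)
Step 4: Test statistic W = min(W+, W-) = 15.
Step 5: Ties in |d|, so use the tie-corrected normal approximation.
        E[W] = n(n+1)/4 = 8*9/4 = 18.
        Tie groups: |d|=3 (t=2), |d|=5 (t=2); sum(t^3 - t) = 12.
        Var[W] = n(n+1)(2n+1)/24 - sum(t^3-t)/48 = 1224/24 - 12/48 = 50.75.
        z = (W - E[W]) / sqrt(Var[W]) = (15 - 18) / 7.1239 = -0.4211.
        Two-sided p = 2*Phi(z) = 0.673669.
Step 6: alpha = 0.05. fail to reject H0.

W+ = 15, W- = 21, W = min = 15, p = 0.673669, fail to reject H0.


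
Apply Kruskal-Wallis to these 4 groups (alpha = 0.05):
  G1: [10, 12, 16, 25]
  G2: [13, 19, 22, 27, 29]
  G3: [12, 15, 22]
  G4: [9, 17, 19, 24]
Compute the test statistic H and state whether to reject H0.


Step 1: Combine all N = 16 observations and assign midranks.
sorted (value, group, rank): (9,G4,1), (10,G1,2), (12,G1,3.5), (12,G3,3.5), (13,G2,5), (15,G3,6), (16,G1,7), (17,G4,8), (19,G2,9.5), (19,G4,9.5), (22,G2,11.5), (22,G3,11.5), (24,G4,13), (25,G1,14), (27,G2,15), (29,G2,16)
Step 2: Sum ranks within each group.
R_1 = 26.5 (n_1 = 4)
R_2 = 57 (n_2 = 5)
R_3 = 21 (n_3 = 3)
R_4 = 31.5 (n_4 = 4)
Step 3: H = 12/(N(N+1)) * sum(R_i^2/n_i) - 3(N+1)
     = 12/(16*17) * (26.5^2/4 + 57^2/5 + 21^2/3 + 31.5^2/4) - 3*17
     = 0.044118 * 1220.42 - 51
     = 2.842279.
Step 4: Ties present; correction factor C = 1 - 18/(16^3 - 16) = 0.995588. Corrected H = 2.842279 / 0.995588 = 2.854874.
Step 5: Under H0, H ~ chi^2(3); p-value = 0.414546.
Step 6: alpha = 0.05. fail to reject H0.

H = 2.8549, df = 3, p = 0.414546, fail to reject H0.


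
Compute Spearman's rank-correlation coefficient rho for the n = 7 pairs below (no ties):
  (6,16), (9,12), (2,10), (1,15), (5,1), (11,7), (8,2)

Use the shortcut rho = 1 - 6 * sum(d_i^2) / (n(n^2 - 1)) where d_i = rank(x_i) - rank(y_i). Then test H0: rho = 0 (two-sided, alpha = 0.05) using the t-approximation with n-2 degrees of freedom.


Step 1: Rank x and y separately (midranks; no ties here).
rank(x): 6->4, 9->6, 2->2, 1->1, 5->3, 11->7, 8->5
rank(y): 16->7, 12->5, 10->4, 15->6, 1->1, 7->3, 2->2
Step 2: d_i = R_x(i) - R_y(i); compute d_i^2.
  (4-7)^2=9, (6-5)^2=1, (2-4)^2=4, (1-6)^2=25, (3-1)^2=4, (7-3)^2=16, (5-2)^2=9
sum(d^2) = 68.
Step 3: rho = 1 - 6*68 / (7*(7^2 - 1)) = 1 - 408/336 = -0.214286.
Step 4: Under H0, t = rho * sqrt((n-2)/(1-rho^2)) = -0.4906 ~ t(5).
Step 5: Two-sided p-value from the t-distribution with 5 df = 0.644512.
Step 6: alpha = 0.05. fail to reject H0.

rho = -0.2143, p = 0.644512, fail to reject H0 at alpha = 0.05.


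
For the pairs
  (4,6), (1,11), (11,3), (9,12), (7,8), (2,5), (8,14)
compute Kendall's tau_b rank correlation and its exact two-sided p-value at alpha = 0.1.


Step 1: Enumerate the 21 unordered pairs (i,j) with i<j and classify each by sign(x_j-x_i) * sign(y_j-y_i).
  (1,2):dx=-3,dy=+5->D; (1,3):dx=+7,dy=-3->D; (1,4):dx=+5,dy=+6->C; (1,5):dx=+3,dy=+2->C
  (1,6):dx=-2,dy=-1->C; (1,7):dx=+4,dy=+8->C; (2,3):dx=+10,dy=-8->D; (2,4):dx=+8,dy=+1->C
  (2,5):dx=+6,dy=-3->D; (2,6):dx=+1,dy=-6->D; (2,7):dx=+7,dy=+3->C; (3,4):dx=-2,dy=+9->D
  (3,5):dx=-4,dy=+5->D; (3,6):dx=-9,dy=+2->D; (3,7):dx=-3,dy=+11->D; (4,5):dx=-2,dy=-4->C
  (4,6):dx=-7,dy=-7->C; (4,7):dx=-1,dy=+2->D; (5,6):dx=-5,dy=-3->C; (5,7):dx=+1,dy=+6->C
  (6,7):dx=+6,dy=+9->C
Step 2: C = 11, D = 10, total pairs = 21.
Step 3: tau = (C - D)/(n(n-1)/2) = (11 - 10)/21 = 0.047619.
Step 4: Exact two-sided p-value (enumerate n! = 5040 permutations of y under H0): p = 1.000000.
Step 5: alpha = 0.1. fail to reject H0.

tau_b = 0.0476 (C=11, D=10), p = 1.000000, fail to reject H0.


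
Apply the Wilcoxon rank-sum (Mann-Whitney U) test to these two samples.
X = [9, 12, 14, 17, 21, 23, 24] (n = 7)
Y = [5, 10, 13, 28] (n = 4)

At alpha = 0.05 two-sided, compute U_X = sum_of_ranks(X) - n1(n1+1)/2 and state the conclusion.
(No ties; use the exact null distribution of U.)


Step 1: Combine and sort all 11 observations; assign midranks.
sorted (value, group): (5,Y), (9,X), (10,Y), (12,X), (13,Y), (14,X), (17,X), (21,X), (23,X), (24,X), (28,Y)
ranks: 5->1, 9->2, 10->3, 12->4, 13->5, 14->6, 17->7, 21->8, 23->9, 24->10, 28->11
Step 2: Rank sum for X: R1 = 2 + 4 + 6 + 7 + 8 + 9 + 10 = 46.
Step 3: U_X = R1 - n1(n1+1)/2 = 46 - 7*8/2 = 46 - 28 = 18.
       U_Y = n1*n2 - U_X = 28 - 18 = 10.
Step 4: No ties, so the exact null distribution of U (based on enumerating the C(11,7) = 330 equally likely rank assignments) gives the two-sided p-value.
Step 5: p-value = 0.527273; compare to alpha = 0.05. fail to reject H0.

U_X = 18, p = 0.527273, fail to reject H0 at alpha = 0.05.


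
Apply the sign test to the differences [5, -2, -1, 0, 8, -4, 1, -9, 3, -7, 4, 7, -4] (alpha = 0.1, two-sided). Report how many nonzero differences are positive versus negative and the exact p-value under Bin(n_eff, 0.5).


Step 1: Discard zero differences. Original n = 13; n_eff = number of nonzero differences = 12.
Nonzero differences (with sign): +5, -2, -1, +8, -4, +1, -9, +3, -7, +4, +7, -4
Step 2: Count signs: positive = 6, negative = 6.
Step 3: Under H0: P(positive) = 0.5, so the number of positives S ~ Bin(12, 0.5).
Step 4: Two-sided exact p-value = sum of Bin(12,0.5) probabilities at or below the observed probability = 1.000000.
Step 5: alpha = 0.1. fail to reject H0.

n_eff = 12, pos = 6, neg = 6, p = 1.000000, fail to reject H0.


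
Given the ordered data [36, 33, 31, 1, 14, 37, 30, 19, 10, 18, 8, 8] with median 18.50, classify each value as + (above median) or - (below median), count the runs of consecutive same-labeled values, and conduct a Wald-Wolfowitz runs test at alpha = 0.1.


Step 1: Compute median = 18.50; label A = above, B = below.
Labels in order: AAABBAAABBBB  (n_A = 6, n_B = 6)
Step 2: Count runs R = 4.
Step 3: Under H0 (random ordering), E[R] = 2*n_A*n_B/(n_A+n_B) + 1 = 2*6*6/12 + 1 = 7.0000.
        Var[R] = 2*n_A*n_B*(2*n_A*n_B - n_A - n_B) / ((n_A+n_B)^2 * (n_A+n_B-1)) = 4320/1584 = 2.7273.
        SD[R] = 1.6514.
Step 4: Continuity-corrected z = (R + 0.5 - E[R]) / SD[R] = (4 + 0.5 - 7.0000) / 1.6514 = -1.5138.
Step 5: Two-sided p-value via normal approximation = 2*(1 - Phi(|z|)) = 0.130070.
Step 6: alpha = 0.1. fail to reject H0.

R = 4, z = -1.5138, p = 0.130070, fail to reject H0.


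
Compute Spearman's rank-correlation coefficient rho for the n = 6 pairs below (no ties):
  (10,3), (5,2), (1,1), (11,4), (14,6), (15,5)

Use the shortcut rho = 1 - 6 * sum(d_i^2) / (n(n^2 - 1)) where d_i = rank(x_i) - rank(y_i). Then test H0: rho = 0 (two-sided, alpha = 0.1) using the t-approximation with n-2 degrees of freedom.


Step 1: Rank x and y separately (midranks; no ties here).
rank(x): 10->3, 5->2, 1->1, 11->4, 14->5, 15->6
rank(y): 3->3, 2->2, 1->1, 4->4, 6->6, 5->5
Step 2: d_i = R_x(i) - R_y(i); compute d_i^2.
  (3-3)^2=0, (2-2)^2=0, (1-1)^2=0, (4-4)^2=0, (5-6)^2=1, (6-5)^2=1
sum(d^2) = 2.
Step 3: rho = 1 - 6*2 / (6*(6^2 - 1)) = 1 - 12/210 = 0.942857.
Step 4: Under H0, t = rho * sqrt((n-2)/(1-rho^2)) = 5.6595 ~ t(4).
Step 5: Two-sided p-value from the t-distribution with 4 df = 0.004805.
Step 6: alpha = 0.1. reject H0.

rho = 0.9429, p = 0.004805, reject H0 at alpha = 0.1.


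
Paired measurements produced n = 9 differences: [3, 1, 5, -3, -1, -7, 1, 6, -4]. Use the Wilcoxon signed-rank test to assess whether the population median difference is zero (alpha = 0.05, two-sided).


Step 1: Drop any zero differences (none here) and take |d_i|.
|d| = [3, 1, 5, 3, 1, 7, 1, 6, 4]
Step 2: Midrank |d_i| (ties get averaged ranks).
ranks: |3|->4.5, |1|->2, |5|->7, |3|->4.5, |1|->2, |7|->9, |1|->2, |6|->8, |4|->6
Step 3: Attach original signs; sum ranks with positive sign and with negative sign.
W+ = 4.5 + 2 + 7 + 2 + 8 = 23.5
W- = 4.5 + 2 + 9 + 6 = 21.5
(Check: W+ + W- = 45 should equal n(n+1)/2 = 45.)
Step 4: Test statistic W = min(W+, W-) = 21.5.
Step 5: Ties in |d|, so use the tie-corrected normal approximation.
        E[W] = n(n+1)/4 = 9*10/4 = 22.5.
        Tie groups: |d|=1 (t=3), |d|=3 (t=2); sum(t^3 - t) = 30.
        Var[W] = n(n+1)(2n+1)/24 - sum(t^3-t)/48 = 1710/24 - 30/48 = 70.625.
        z = (W - E[W]) / sqrt(Var[W]) = (21.5 - 22.5) / 8.4039 = -0.1190.
        Two-sided p = 2*Phi(z) = 0.905281.
Step 6: alpha = 0.05. fail to reject H0.

W+ = 23.5, W- = 21.5, W = min = 21.5, p = 0.905281, fail to reject H0.


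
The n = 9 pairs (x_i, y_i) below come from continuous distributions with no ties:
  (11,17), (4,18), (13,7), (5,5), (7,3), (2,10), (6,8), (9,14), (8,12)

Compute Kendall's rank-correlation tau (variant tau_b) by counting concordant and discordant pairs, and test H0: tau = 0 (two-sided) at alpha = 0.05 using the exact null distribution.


Step 1: Enumerate the 36 unordered pairs (i,j) with i<j and classify each by sign(x_j-x_i) * sign(y_j-y_i).
  (1,2):dx=-7,dy=+1->D; (1,3):dx=+2,dy=-10->D; (1,4):dx=-6,dy=-12->C; (1,5):dx=-4,dy=-14->C
  (1,6):dx=-9,dy=-7->C; (1,7):dx=-5,dy=-9->C; (1,8):dx=-2,dy=-3->C; (1,9):dx=-3,dy=-5->C
  (2,3):dx=+9,dy=-11->D; (2,4):dx=+1,dy=-13->D; (2,5):dx=+3,dy=-15->D; (2,6):dx=-2,dy=-8->C
  (2,7):dx=+2,dy=-10->D; (2,8):dx=+5,dy=-4->D; (2,9):dx=+4,dy=-6->D; (3,4):dx=-8,dy=-2->C
  (3,5):dx=-6,dy=-4->C; (3,6):dx=-11,dy=+3->D; (3,7):dx=-7,dy=+1->D; (3,8):dx=-4,dy=+7->D
  (3,9):dx=-5,dy=+5->D; (4,5):dx=+2,dy=-2->D; (4,6):dx=-3,dy=+5->D; (4,7):dx=+1,dy=+3->C
  (4,8):dx=+4,dy=+9->C; (4,9):dx=+3,dy=+7->C; (5,6):dx=-5,dy=+7->D; (5,7):dx=-1,dy=+5->D
  (5,8):dx=+2,dy=+11->C; (5,9):dx=+1,dy=+9->C; (6,7):dx=+4,dy=-2->D; (6,8):dx=+7,dy=+4->C
  (6,9):dx=+6,dy=+2->C; (7,8):dx=+3,dy=+6->C; (7,9):dx=+2,dy=+4->C; (8,9):dx=-1,dy=-2->C
Step 2: C = 19, D = 17, total pairs = 36.
Step 3: tau = (C - D)/(n(n-1)/2) = (19 - 17)/36 = 0.055556.
Step 4: Exact two-sided p-value (enumerate n! = 362880 permutations of y under H0): p = 0.919455.
Step 5: alpha = 0.05. fail to reject H0.

tau_b = 0.0556 (C=19, D=17), p = 0.919455, fail to reject H0.


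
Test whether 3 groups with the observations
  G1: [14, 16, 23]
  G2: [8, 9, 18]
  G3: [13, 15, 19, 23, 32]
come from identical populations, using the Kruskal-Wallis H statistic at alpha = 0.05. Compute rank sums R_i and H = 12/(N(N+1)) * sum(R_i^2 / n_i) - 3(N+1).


Step 1: Combine all N = 11 observations and assign midranks.
sorted (value, group, rank): (8,G2,1), (9,G2,2), (13,G3,3), (14,G1,4), (15,G3,5), (16,G1,6), (18,G2,7), (19,G3,8), (23,G1,9.5), (23,G3,9.5), (32,G3,11)
Step 2: Sum ranks within each group.
R_1 = 19.5 (n_1 = 3)
R_2 = 10 (n_2 = 3)
R_3 = 36.5 (n_3 = 5)
Step 3: H = 12/(N(N+1)) * sum(R_i^2/n_i) - 3(N+1)
     = 12/(11*12) * (19.5^2/3 + 10^2/3 + 36.5^2/5) - 3*12
     = 0.090909 * 426.533 - 36
     = 2.775758.
Step 4: Ties present; correction factor C = 1 - 6/(11^3 - 11) = 0.995455. Corrected H = 2.775758 / 0.995455 = 2.788432.
Step 5: Under H0, H ~ chi^2(2); p-value = 0.248027.
Step 6: alpha = 0.05. fail to reject H0.

H = 2.7884, df = 2, p = 0.248027, fail to reject H0.


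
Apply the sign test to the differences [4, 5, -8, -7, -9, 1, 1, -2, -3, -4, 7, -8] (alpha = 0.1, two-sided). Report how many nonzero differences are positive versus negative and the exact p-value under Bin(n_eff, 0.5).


Step 1: Discard zero differences. Original n = 12; n_eff = number of nonzero differences = 12.
Nonzero differences (with sign): +4, +5, -8, -7, -9, +1, +1, -2, -3, -4, +7, -8
Step 2: Count signs: positive = 5, negative = 7.
Step 3: Under H0: P(positive) = 0.5, so the number of positives S ~ Bin(12, 0.5).
Step 4: Two-sided exact p-value = sum of Bin(12,0.5) probabilities at or below the observed probability = 0.774414.
Step 5: alpha = 0.1. fail to reject H0.

n_eff = 12, pos = 5, neg = 7, p = 0.774414, fail to reject H0.


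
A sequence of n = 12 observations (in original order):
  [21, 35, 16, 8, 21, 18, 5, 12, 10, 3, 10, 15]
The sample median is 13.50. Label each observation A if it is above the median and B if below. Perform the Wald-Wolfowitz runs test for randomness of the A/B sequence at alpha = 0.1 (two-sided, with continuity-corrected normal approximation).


Step 1: Compute median = 13.50; label A = above, B = below.
Labels in order: AAABAABBBBBA  (n_A = 6, n_B = 6)
Step 2: Count runs R = 5.
Step 3: Under H0 (random ordering), E[R] = 2*n_A*n_B/(n_A+n_B) + 1 = 2*6*6/12 + 1 = 7.0000.
        Var[R] = 2*n_A*n_B*(2*n_A*n_B - n_A - n_B) / ((n_A+n_B)^2 * (n_A+n_B-1)) = 4320/1584 = 2.7273.
        SD[R] = 1.6514.
Step 4: Continuity-corrected z = (R + 0.5 - E[R]) / SD[R] = (5 + 0.5 - 7.0000) / 1.6514 = -0.9083.
Step 5: Two-sided p-value via normal approximation = 2*(1 - Phi(|z|)) = 0.363722.
Step 6: alpha = 0.1. fail to reject H0.

R = 5, z = -0.9083, p = 0.363722, fail to reject H0.


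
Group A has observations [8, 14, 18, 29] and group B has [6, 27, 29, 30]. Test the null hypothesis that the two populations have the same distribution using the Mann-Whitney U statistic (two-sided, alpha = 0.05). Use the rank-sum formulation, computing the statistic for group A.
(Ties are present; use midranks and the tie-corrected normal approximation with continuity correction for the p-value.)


Step 1: Combine and sort all 8 observations; assign midranks.
sorted (value, group): (6,Y), (8,X), (14,X), (18,X), (27,Y), (29,X), (29,Y), (30,Y)
ranks: 6->1, 8->2, 14->3, 18->4, 27->5, 29->6.5, 29->6.5, 30->8
Step 2: Rank sum for X: R1 = 2 + 3 + 4 + 6.5 = 15.5.
Step 3: U_X = R1 - n1(n1+1)/2 = 15.5 - 4*5/2 = 15.5 - 10 = 5.5.
       U_Y = n1*n2 - U_X = 16 - 5.5 = 10.5.
Step 4: Ties are present, so use the tie-corrected normal approximation (with continuity correction) for the p-value.
Step 5: p-value = 0.561363; compare to alpha = 0.05. fail to reject H0.

U_X = 5.5, p = 0.561363, fail to reject H0 at alpha = 0.05.


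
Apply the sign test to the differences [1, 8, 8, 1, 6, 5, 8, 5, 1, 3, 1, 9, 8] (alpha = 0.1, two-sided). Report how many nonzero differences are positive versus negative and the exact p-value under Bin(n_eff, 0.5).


Step 1: Discard zero differences. Original n = 13; n_eff = number of nonzero differences = 13.
Nonzero differences (with sign): +1, +8, +8, +1, +6, +5, +8, +5, +1, +3, +1, +9, +8
Step 2: Count signs: positive = 13, negative = 0.
Step 3: Under H0: P(positive) = 0.5, so the number of positives S ~ Bin(13, 0.5).
Step 4: Two-sided exact p-value = sum of Bin(13,0.5) probabilities at or below the observed probability = 0.000244.
Step 5: alpha = 0.1. reject H0.

n_eff = 13, pos = 13, neg = 0, p = 0.000244, reject H0.


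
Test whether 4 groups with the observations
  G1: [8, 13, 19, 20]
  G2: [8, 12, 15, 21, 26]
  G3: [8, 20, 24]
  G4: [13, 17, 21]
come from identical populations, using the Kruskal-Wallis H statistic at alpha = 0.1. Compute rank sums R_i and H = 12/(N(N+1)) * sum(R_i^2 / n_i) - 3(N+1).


Step 1: Combine all N = 15 observations and assign midranks.
sorted (value, group, rank): (8,G1,2), (8,G2,2), (8,G3,2), (12,G2,4), (13,G1,5.5), (13,G4,5.5), (15,G2,7), (17,G4,8), (19,G1,9), (20,G1,10.5), (20,G3,10.5), (21,G2,12.5), (21,G4,12.5), (24,G3,14), (26,G2,15)
Step 2: Sum ranks within each group.
R_1 = 27 (n_1 = 4)
R_2 = 40.5 (n_2 = 5)
R_3 = 26.5 (n_3 = 3)
R_4 = 26 (n_4 = 3)
Step 3: H = 12/(N(N+1)) * sum(R_i^2/n_i) - 3(N+1)
     = 12/(15*16) * (27^2/4 + 40.5^2/5 + 26.5^2/3 + 26^2/3) - 3*16
     = 0.050000 * 969.717 - 48
     = 0.485833.
Step 4: Ties present; correction factor C = 1 - 42/(15^3 - 15) = 0.987500. Corrected H = 0.485833 / 0.987500 = 0.491983.
Step 5: Under H0, H ~ chi^2(3); p-value = 0.920649.
Step 6: alpha = 0.1. fail to reject H0.

H = 0.4920, df = 3, p = 0.920649, fail to reject H0.


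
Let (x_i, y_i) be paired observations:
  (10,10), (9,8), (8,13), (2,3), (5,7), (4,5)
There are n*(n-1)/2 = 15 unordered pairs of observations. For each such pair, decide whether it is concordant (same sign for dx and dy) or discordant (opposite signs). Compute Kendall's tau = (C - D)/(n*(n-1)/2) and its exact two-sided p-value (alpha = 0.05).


Step 1: Enumerate the 15 unordered pairs (i,j) with i<j and classify each by sign(x_j-x_i) * sign(y_j-y_i).
  (1,2):dx=-1,dy=-2->C; (1,3):dx=-2,dy=+3->D; (1,4):dx=-8,dy=-7->C; (1,5):dx=-5,dy=-3->C
  (1,6):dx=-6,dy=-5->C; (2,3):dx=-1,dy=+5->D; (2,4):dx=-7,dy=-5->C; (2,5):dx=-4,dy=-1->C
  (2,6):dx=-5,dy=-3->C; (3,4):dx=-6,dy=-10->C; (3,5):dx=-3,dy=-6->C; (3,6):dx=-4,dy=-8->C
  (4,5):dx=+3,dy=+4->C; (4,6):dx=+2,dy=+2->C; (5,6):dx=-1,dy=-2->C
Step 2: C = 13, D = 2, total pairs = 15.
Step 3: tau = (C - D)/(n(n-1)/2) = (13 - 2)/15 = 0.733333.
Step 4: Exact two-sided p-value (enumerate n! = 720 permutations of y under H0): p = 0.055556.
Step 5: alpha = 0.05. fail to reject H0.

tau_b = 0.7333 (C=13, D=2), p = 0.055556, fail to reject H0.


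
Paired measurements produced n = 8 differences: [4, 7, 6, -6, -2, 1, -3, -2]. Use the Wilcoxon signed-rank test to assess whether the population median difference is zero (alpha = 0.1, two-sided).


Step 1: Drop any zero differences (none here) and take |d_i|.
|d| = [4, 7, 6, 6, 2, 1, 3, 2]
Step 2: Midrank |d_i| (ties get averaged ranks).
ranks: |4|->5, |7|->8, |6|->6.5, |6|->6.5, |2|->2.5, |1|->1, |3|->4, |2|->2.5
Step 3: Attach original signs; sum ranks with positive sign and with negative sign.
W+ = 5 + 8 + 6.5 + 1 = 20.5
W- = 6.5 + 2.5 + 4 + 2.5 = 15.5
(Check: W+ + W- = 36 should equal n(n+1)/2 = 36.)
Step 4: Test statistic W = min(W+, W-) = 15.5.
Step 5: Ties in |d|, so use the tie-corrected normal approximation.
        E[W] = n(n+1)/4 = 8*9/4 = 18.
        Tie groups: |d|=2 (t=2), |d|=6 (t=2); sum(t^3 - t) = 12.
        Var[W] = n(n+1)(2n+1)/24 - sum(t^3-t)/48 = 1224/24 - 12/48 = 50.75.
        z = (W - E[W]) / sqrt(Var[W]) = (15.5 - 18) / 7.1239 = -0.3509.
        Two-sided p = 2*Phi(z) = 0.725640.
Step 6: alpha = 0.1. fail to reject H0.

W+ = 20.5, W- = 15.5, W = min = 15.5, p = 0.725640, fail to reject H0.


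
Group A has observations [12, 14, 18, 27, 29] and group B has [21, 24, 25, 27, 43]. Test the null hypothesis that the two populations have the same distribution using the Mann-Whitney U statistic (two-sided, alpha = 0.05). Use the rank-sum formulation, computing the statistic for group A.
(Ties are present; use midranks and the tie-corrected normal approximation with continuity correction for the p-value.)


Step 1: Combine and sort all 10 observations; assign midranks.
sorted (value, group): (12,X), (14,X), (18,X), (21,Y), (24,Y), (25,Y), (27,X), (27,Y), (29,X), (43,Y)
ranks: 12->1, 14->2, 18->3, 21->4, 24->5, 25->6, 27->7.5, 27->7.5, 29->9, 43->10
Step 2: Rank sum for X: R1 = 1 + 2 + 3 + 7.5 + 9 = 22.5.
Step 3: U_X = R1 - n1(n1+1)/2 = 22.5 - 5*6/2 = 22.5 - 15 = 7.5.
       U_Y = n1*n2 - U_X = 25 - 7.5 = 17.5.
Step 4: Ties are present, so use the tie-corrected normal approximation (with continuity correction) for the p-value.
Step 5: p-value = 0.345742; compare to alpha = 0.05. fail to reject H0.

U_X = 7.5, p = 0.345742, fail to reject H0 at alpha = 0.05.


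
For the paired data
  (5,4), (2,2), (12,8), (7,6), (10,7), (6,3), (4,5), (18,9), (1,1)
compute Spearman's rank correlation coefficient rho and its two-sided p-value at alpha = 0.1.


Step 1: Rank x and y separately (midranks; no ties here).
rank(x): 5->4, 2->2, 12->8, 7->6, 10->7, 6->5, 4->3, 18->9, 1->1
rank(y): 4->4, 2->2, 8->8, 6->6, 7->7, 3->3, 5->5, 9->9, 1->1
Step 2: d_i = R_x(i) - R_y(i); compute d_i^2.
  (4-4)^2=0, (2-2)^2=0, (8-8)^2=0, (6-6)^2=0, (7-7)^2=0, (5-3)^2=4, (3-5)^2=4, (9-9)^2=0, (1-1)^2=0
sum(d^2) = 8.
Step 3: rho = 1 - 6*8 / (9*(9^2 - 1)) = 1 - 48/720 = 0.933333.
Step 4: Under H0, t = rho * sqrt((n-2)/(1-rho^2)) = 6.8783 ~ t(7).
Step 5: Two-sided p-value from the t-distribution with 7 df = 0.000236.
Step 6: alpha = 0.1. reject H0.

rho = 0.9333, p = 0.000236, reject H0 at alpha = 0.1.


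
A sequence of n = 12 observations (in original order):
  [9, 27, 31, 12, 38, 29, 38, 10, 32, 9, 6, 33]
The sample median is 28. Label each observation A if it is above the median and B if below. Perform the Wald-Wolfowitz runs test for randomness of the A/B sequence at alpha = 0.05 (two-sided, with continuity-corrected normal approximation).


Step 1: Compute median = 28; label A = above, B = below.
Labels in order: BBABAAABABBA  (n_A = 6, n_B = 6)
Step 2: Count runs R = 8.
Step 3: Under H0 (random ordering), E[R] = 2*n_A*n_B/(n_A+n_B) + 1 = 2*6*6/12 + 1 = 7.0000.
        Var[R] = 2*n_A*n_B*(2*n_A*n_B - n_A - n_B) / ((n_A+n_B)^2 * (n_A+n_B-1)) = 4320/1584 = 2.7273.
        SD[R] = 1.6514.
Step 4: Continuity-corrected z = (R - 0.5 - E[R]) / SD[R] = (8 - 0.5 - 7.0000) / 1.6514 = 0.3028.
Step 5: Two-sided p-value via normal approximation = 2*(1 - Phi(|z|)) = 0.762069.
Step 6: alpha = 0.05. fail to reject H0.

R = 8, z = 0.3028, p = 0.762069, fail to reject H0.


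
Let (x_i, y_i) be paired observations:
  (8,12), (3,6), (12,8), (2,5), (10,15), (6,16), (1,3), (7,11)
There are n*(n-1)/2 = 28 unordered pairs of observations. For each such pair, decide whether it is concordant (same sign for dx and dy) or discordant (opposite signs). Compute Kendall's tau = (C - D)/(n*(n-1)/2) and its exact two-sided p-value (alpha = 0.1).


Step 1: Enumerate the 28 unordered pairs (i,j) with i<j and classify each by sign(x_j-x_i) * sign(y_j-y_i).
  (1,2):dx=-5,dy=-6->C; (1,3):dx=+4,dy=-4->D; (1,4):dx=-6,dy=-7->C; (1,5):dx=+2,dy=+3->C
  (1,6):dx=-2,dy=+4->D; (1,7):dx=-7,dy=-9->C; (1,8):dx=-1,dy=-1->C; (2,3):dx=+9,dy=+2->C
  (2,4):dx=-1,dy=-1->C; (2,5):dx=+7,dy=+9->C; (2,6):dx=+3,dy=+10->C; (2,7):dx=-2,dy=-3->C
  (2,8):dx=+4,dy=+5->C; (3,4):dx=-10,dy=-3->C; (3,5):dx=-2,dy=+7->D; (3,6):dx=-6,dy=+8->D
  (3,7):dx=-11,dy=-5->C; (3,8):dx=-5,dy=+3->D; (4,5):dx=+8,dy=+10->C; (4,6):dx=+4,dy=+11->C
  (4,7):dx=-1,dy=-2->C; (4,8):dx=+5,dy=+6->C; (5,6):dx=-4,dy=+1->D; (5,7):dx=-9,dy=-12->C
  (5,8):dx=-3,dy=-4->C; (6,7):dx=-5,dy=-13->C; (6,8):dx=+1,dy=-5->D; (7,8):dx=+6,dy=+8->C
Step 2: C = 21, D = 7, total pairs = 28.
Step 3: tau = (C - D)/(n(n-1)/2) = (21 - 7)/28 = 0.500000.
Step 4: Exact two-sided p-value (enumerate n! = 40320 permutations of y under H0): p = 0.108681.
Step 5: alpha = 0.1. fail to reject H0.

tau_b = 0.5000 (C=21, D=7), p = 0.108681, fail to reject H0.


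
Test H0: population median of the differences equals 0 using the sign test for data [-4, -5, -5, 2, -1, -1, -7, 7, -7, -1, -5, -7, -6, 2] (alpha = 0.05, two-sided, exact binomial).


Step 1: Discard zero differences. Original n = 14; n_eff = number of nonzero differences = 14.
Nonzero differences (with sign): -4, -5, -5, +2, -1, -1, -7, +7, -7, -1, -5, -7, -6, +2
Step 2: Count signs: positive = 3, negative = 11.
Step 3: Under H0: P(positive) = 0.5, so the number of positives S ~ Bin(14, 0.5).
Step 4: Two-sided exact p-value = sum of Bin(14,0.5) probabilities at or below the observed probability = 0.057373.
Step 5: alpha = 0.05. fail to reject H0.

n_eff = 14, pos = 3, neg = 11, p = 0.057373, fail to reject H0.


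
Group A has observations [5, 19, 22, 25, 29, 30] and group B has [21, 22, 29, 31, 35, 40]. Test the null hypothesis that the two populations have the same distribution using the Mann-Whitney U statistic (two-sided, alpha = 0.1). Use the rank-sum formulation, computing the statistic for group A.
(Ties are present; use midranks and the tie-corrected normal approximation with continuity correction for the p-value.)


Step 1: Combine and sort all 12 observations; assign midranks.
sorted (value, group): (5,X), (19,X), (21,Y), (22,X), (22,Y), (25,X), (29,X), (29,Y), (30,X), (31,Y), (35,Y), (40,Y)
ranks: 5->1, 19->2, 21->3, 22->4.5, 22->4.5, 25->6, 29->7.5, 29->7.5, 30->9, 31->10, 35->11, 40->12
Step 2: Rank sum for X: R1 = 1 + 2 + 4.5 + 6 + 7.5 + 9 = 30.
Step 3: U_X = R1 - n1(n1+1)/2 = 30 - 6*7/2 = 30 - 21 = 9.
       U_Y = n1*n2 - U_X = 36 - 9 = 27.
Step 4: Ties are present, so use the tie-corrected normal approximation (with continuity correction) for the p-value.
Step 5: p-value = 0.171979; compare to alpha = 0.1. fail to reject H0.

U_X = 9, p = 0.171979, fail to reject H0 at alpha = 0.1.


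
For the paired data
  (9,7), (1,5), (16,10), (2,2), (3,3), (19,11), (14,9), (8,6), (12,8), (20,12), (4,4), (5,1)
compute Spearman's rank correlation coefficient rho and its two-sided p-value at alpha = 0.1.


Step 1: Rank x and y separately (midranks; no ties here).
rank(x): 9->7, 1->1, 16->10, 2->2, 3->3, 19->11, 14->9, 8->6, 12->8, 20->12, 4->4, 5->5
rank(y): 7->7, 5->5, 10->10, 2->2, 3->3, 11->11, 9->9, 6->6, 8->8, 12->12, 4->4, 1->1
Step 2: d_i = R_x(i) - R_y(i); compute d_i^2.
  (7-7)^2=0, (1-5)^2=16, (10-10)^2=0, (2-2)^2=0, (3-3)^2=0, (11-11)^2=0, (9-9)^2=0, (6-6)^2=0, (8-8)^2=0, (12-12)^2=0, (4-4)^2=0, (5-1)^2=16
sum(d^2) = 32.
Step 3: rho = 1 - 6*32 / (12*(12^2 - 1)) = 1 - 192/1716 = 0.888112.
Step 4: Under H0, t = rho * sqrt((n-2)/(1-rho^2)) = 6.1103 ~ t(10).
Step 5: Two-sided p-value from the t-distribution with 10 df = 0.000114.
Step 6: alpha = 0.1. reject H0.

rho = 0.8881, p = 0.000114, reject H0 at alpha = 0.1.


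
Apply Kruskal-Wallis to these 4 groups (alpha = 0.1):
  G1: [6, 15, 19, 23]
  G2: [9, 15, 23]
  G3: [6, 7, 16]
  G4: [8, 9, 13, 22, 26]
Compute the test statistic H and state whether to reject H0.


Step 1: Combine all N = 15 observations and assign midranks.
sorted (value, group, rank): (6,G1,1.5), (6,G3,1.5), (7,G3,3), (8,G4,4), (9,G2,5.5), (9,G4,5.5), (13,G4,7), (15,G1,8.5), (15,G2,8.5), (16,G3,10), (19,G1,11), (22,G4,12), (23,G1,13.5), (23,G2,13.5), (26,G4,15)
Step 2: Sum ranks within each group.
R_1 = 34.5 (n_1 = 4)
R_2 = 27.5 (n_2 = 3)
R_3 = 14.5 (n_3 = 3)
R_4 = 43.5 (n_4 = 5)
Step 3: H = 12/(N(N+1)) * sum(R_i^2/n_i) - 3(N+1)
     = 12/(15*16) * (34.5^2/4 + 27.5^2/3 + 14.5^2/3 + 43.5^2/5) - 3*16
     = 0.050000 * 998.179 - 48
     = 1.908958.
Step 4: Ties present; correction factor C = 1 - 24/(15^3 - 15) = 0.992857. Corrected H = 1.908958 / 0.992857 = 1.922692.
Step 5: Under H0, H ~ chi^2(3); p-value = 0.588606.
Step 6: alpha = 0.1. fail to reject H0.

H = 1.9227, df = 3, p = 0.588606, fail to reject H0.
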